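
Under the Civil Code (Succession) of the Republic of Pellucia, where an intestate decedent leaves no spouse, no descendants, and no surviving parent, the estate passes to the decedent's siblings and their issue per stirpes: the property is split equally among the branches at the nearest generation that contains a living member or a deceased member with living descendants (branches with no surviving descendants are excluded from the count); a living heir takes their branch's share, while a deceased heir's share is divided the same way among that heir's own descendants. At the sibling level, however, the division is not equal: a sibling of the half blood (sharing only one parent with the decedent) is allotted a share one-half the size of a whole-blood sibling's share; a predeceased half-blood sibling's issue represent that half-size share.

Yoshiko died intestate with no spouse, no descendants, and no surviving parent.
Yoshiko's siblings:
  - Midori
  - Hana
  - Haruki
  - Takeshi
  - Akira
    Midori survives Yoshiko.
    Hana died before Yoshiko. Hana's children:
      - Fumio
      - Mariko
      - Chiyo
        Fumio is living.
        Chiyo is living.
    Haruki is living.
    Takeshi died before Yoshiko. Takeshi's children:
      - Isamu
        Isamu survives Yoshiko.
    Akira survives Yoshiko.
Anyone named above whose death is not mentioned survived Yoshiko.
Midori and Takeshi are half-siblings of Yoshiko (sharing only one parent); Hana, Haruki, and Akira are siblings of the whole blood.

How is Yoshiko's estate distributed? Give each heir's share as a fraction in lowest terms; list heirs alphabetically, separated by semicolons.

Akira 1/4; Chiyo 1/12; Fumio 1/12; Haruki 1/4; Isamu 1/8; Mariko 1/12; Midori 1/8

No spouse, descendants, or parent survives, so the estate passes to Yoshiko's siblings per stirpes.
Half-blood siblings count for one-half the weight of whole-blood siblings at the initial division.
Dividing 1 in proportion to weights (total weight 4): Midori (weight 1/2) → 1/8; Hana (weight 1) → 1/4; Haruki (weight 1) → 1/4; Takeshi (weight 1/2) → 1/8; Akira (weight 1) → 1/4.
Midori is living and takes 1/8.
Hana predeceased; the 1/4 allotted to Hana's branch passes to Hana's issue by representation.
The 1/4 is divided into 3 equal shares of 1/12 among Fumio, Mariko, Chiyo.
Fumio is living and takes 1/12.
Mariko is living and takes 1/12.
Chiyo is living and takes 1/12.
Haruki is living and takes 1/4.
Takeshi predeceased; the 1/8 allotted to Takeshi's branch passes to Takeshi's issue by representation.
Isamu is the sole taker at this level and receives the full 1/8.
Akira is living and takes 1/4.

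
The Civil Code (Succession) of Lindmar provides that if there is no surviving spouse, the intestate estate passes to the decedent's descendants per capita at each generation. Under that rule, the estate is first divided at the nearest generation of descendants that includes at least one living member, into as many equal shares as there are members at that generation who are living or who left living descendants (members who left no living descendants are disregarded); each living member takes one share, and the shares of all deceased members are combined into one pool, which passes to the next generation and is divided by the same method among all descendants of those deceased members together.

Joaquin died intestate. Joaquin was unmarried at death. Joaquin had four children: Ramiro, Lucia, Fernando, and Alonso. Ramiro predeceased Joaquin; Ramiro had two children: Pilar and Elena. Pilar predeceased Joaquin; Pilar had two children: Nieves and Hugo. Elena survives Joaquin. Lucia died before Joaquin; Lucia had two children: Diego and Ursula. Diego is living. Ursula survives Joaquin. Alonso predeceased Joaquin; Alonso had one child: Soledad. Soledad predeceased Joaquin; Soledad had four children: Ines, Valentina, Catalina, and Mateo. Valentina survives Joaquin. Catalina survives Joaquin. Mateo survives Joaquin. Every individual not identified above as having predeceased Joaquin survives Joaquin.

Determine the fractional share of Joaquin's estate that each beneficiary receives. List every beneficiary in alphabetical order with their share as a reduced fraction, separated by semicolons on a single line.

There is no surviving spouse, so the entire estate passes to Joaquin's descendants per capita at each generation.
At generation 1 (Ramiro, Lucia, Fernando, Alonso) there are 4 shares of (1)/4 = 1/4 each.
Living: Fernando — each takes 1/4.
Deceased: Ramiro, Lucia, and Alonso. Their combined 3/4 is pooled and carried to generation 2.
At generation 2 (Pilar, Elena, Diego, Ursula, Soledad) there are 5 shares of (3/4)/5 = 3/20 each.
Living: Elena, Diego, and Ursula — each takes 3/20.
Deceased: Pilar and Soledad. Their combined 3/10 is pooled and carried to generation 3.
At generation 3 (Nieves, Hugo, Ines, Valentina, Catalina, Mateo) there are 6 shares of (3/10)/6 = 1/20 each.
Living: Nieves, Hugo, Ines, Valentina, Catalina, and Mateo — each takes 1/20.

Catalina 1/20; Diego 3/20; Elena 3/20; Fernando 1/4; Hugo 1/20; Ines 1/20; Mateo 1/20; Nieves 1/20; Ursula 3/20; Valentina 1/20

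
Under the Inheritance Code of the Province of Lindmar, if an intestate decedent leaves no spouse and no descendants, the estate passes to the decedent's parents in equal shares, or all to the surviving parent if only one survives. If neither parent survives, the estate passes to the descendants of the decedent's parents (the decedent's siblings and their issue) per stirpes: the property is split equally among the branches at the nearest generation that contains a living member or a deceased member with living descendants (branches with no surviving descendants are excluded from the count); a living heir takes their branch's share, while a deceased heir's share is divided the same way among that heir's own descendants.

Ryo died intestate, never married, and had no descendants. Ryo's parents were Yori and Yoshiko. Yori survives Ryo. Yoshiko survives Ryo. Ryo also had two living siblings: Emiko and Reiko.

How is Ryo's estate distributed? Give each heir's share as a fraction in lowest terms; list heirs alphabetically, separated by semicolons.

Yori 1/2; Yoshiko 1/2

Both parents survive, so Yori and Yoshiko each take 1/2. The siblings take nothing because a surviving parent has priority.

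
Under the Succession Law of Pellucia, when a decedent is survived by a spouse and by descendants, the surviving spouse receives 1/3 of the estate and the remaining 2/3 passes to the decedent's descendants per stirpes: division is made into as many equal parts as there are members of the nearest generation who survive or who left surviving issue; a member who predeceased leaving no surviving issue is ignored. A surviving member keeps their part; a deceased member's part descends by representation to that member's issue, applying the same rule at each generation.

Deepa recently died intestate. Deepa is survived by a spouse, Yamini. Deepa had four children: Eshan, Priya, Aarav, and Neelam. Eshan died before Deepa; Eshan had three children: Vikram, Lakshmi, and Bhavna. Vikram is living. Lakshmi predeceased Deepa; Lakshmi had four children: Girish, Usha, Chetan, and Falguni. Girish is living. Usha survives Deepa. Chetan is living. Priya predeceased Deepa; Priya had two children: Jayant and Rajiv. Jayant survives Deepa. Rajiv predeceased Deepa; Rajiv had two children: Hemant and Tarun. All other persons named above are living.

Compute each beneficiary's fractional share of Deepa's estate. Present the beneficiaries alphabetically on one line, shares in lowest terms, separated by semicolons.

Aarav 1/6; Bhavna 1/18; Chetan 1/72; Falguni 1/72; Girish 1/72; Hemant 1/24; Jayant 1/12; Neelam 1/6; Tarun 1/24; Usha 1/72; Vikram 1/18; Yamini 1/3

Yamini, as surviving spouse, takes 1/3.
The remaining 2/3 passes to Deepa's descendants per stirpes.
The 2/3 is divided into 4 equal shares of 1/6 among Eshan, Priya, Aarav, Neelam.
Eshan predeceased; the 1/6 allotted to Eshan's branch passes to Eshan's issue by representation.
The 1/6 is divided into 3 equal shares of 1/18 among Vikram, Lakshmi, Bhavna.
Vikram is living and takes 1/18.
Lakshmi predeceased; the 1/18 allotted to Lakshmi's branch passes to Lakshmi's issue by representation.
The 1/18 is divided into 4 equal shares of 1/72 among Girish, Usha, Chetan, Falguni.
Girish is living and takes 1/72.
Usha is living and takes 1/72.
Chetan is living and takes 1/72.
Falguni is living and takes 1/72.
Bhavna is living and takes 1/18.
Priya predeceased; the 1/6 allotted to Priya's branch passes to Priya's issue by representation.
The 1/6 is divided into 2 equal shares of 1/12 among Jayant, Rajiv.
Jayant is living and takes 1/12.
Rajiv predeceased; the 1/12 allotted to Rajiv's branch passes to Rajiv's issue by representation.
The 1/12 is divided into 2 equal shares of 1/24 among Hemant, Tarun.
Hemant is living and takes 1/24.
Tarun is living and takes 1/24.
Aarav is living and takes 1/6.
Neelam is living and takes 1/6.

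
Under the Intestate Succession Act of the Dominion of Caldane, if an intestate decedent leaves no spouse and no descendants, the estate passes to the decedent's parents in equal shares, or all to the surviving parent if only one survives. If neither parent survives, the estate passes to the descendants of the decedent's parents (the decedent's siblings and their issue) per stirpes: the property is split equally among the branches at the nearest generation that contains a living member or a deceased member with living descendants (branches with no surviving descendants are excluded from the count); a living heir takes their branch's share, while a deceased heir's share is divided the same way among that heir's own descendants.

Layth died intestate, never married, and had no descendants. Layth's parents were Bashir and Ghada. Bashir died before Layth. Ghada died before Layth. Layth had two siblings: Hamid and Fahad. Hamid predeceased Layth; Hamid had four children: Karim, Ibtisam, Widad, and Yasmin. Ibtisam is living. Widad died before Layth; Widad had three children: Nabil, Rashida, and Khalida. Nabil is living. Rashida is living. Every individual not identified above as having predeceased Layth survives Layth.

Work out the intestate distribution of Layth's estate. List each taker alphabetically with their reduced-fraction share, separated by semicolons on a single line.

Neither parent survives and there are no descendants, so the estate passes to Layth's siblings and their issue per stirpes.
The estate is divided into 2 equal shares of 1/2 among Hamid, Fahad.
Hamid predeceased; the 1/2 allotted to Hamid's branch passes to Hamid's issue by representation.
The 1/2 is divided into 4 equal shares of 1/8 among Karim, Ibtisam, Widad, Yasmin.
Karim is living and takes 1/8.
Ibtisam is living and takes 1/8.
Widad predeceased; the 1/8 allotted to Widad's branch passes to Widad's issue by representation.
The 1/8 is divided into 3 equal shares of 1/24 among Nabil, Rashida, Khalida.
Nabil is living and takes 1/24.
Rashida is living and takes 1/24.
Khalida is living and takes 1/24.
Yasmin is living and takes 1/8.
Fahad is living and takes 1/2.

Fahad 1/2; Ibtisam 1/8; Karim 1/8; Khalida 1/24; Nabil 1/24; Rashida 1/24; Yasmin 1/8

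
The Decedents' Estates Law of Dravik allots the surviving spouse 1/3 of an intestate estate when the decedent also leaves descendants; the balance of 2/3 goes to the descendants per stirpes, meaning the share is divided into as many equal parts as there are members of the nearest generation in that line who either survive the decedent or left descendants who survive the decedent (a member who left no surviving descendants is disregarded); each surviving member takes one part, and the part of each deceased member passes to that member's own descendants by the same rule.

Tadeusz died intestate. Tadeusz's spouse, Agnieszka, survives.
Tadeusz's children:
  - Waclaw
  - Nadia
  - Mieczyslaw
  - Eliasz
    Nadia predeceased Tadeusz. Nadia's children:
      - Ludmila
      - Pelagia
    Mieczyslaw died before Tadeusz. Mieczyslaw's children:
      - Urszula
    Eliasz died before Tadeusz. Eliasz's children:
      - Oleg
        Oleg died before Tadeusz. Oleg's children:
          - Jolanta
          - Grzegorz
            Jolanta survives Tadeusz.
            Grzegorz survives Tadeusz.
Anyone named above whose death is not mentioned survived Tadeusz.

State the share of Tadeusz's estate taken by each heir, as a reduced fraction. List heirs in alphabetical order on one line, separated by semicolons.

Agnieszka, as surviving spouse, takes 1/3.
The remaining 2/3 passes to Tadeusz's descendants per stirpes.
The 2/3 is divided into 4 equal shares of 1/6 among Waclaw, Nadia, Mieczyslaw, Eliasz.
Waclaw is living and takes 1/6.
Nadia predeceased; the 1/6 allotted to Nadia's branch passes to Nadia's issue by representation.
The 1/6 is divided into 2 equal shares of 1/12 among Ludmila, Pelagia.
Ludmila is living and takes 1/12.
Pelagia is living and takes 1/12.
Mieczyslaw predeceased; the 1/6 allotted to Mieczyslaw's branch passes to Mieczyslaw's issue by representation.
Urszula is the sole taker at this level and receives the full 1/6.
Eliasz predeceased; the 1/6 allotted to Eliasz's branch passes to Eliasz's issue by representation.
Oleg's line is the sole branch at this level, so the full 1/6 passes to Oleg's issue by representation.
The 1/6 is divided into 2 equal shares of 1/12 among Jolanta, Grzegorz.
Jolanta is living and takes 1/12.
Grzegorz is living and takes 1/12.

Agnieszka 1/3; Grzegorz 1/12; Jolanta 1/12; Ludmila 1/12; Pelagia 1/12; Urszula 1/6; Waclaw 1/6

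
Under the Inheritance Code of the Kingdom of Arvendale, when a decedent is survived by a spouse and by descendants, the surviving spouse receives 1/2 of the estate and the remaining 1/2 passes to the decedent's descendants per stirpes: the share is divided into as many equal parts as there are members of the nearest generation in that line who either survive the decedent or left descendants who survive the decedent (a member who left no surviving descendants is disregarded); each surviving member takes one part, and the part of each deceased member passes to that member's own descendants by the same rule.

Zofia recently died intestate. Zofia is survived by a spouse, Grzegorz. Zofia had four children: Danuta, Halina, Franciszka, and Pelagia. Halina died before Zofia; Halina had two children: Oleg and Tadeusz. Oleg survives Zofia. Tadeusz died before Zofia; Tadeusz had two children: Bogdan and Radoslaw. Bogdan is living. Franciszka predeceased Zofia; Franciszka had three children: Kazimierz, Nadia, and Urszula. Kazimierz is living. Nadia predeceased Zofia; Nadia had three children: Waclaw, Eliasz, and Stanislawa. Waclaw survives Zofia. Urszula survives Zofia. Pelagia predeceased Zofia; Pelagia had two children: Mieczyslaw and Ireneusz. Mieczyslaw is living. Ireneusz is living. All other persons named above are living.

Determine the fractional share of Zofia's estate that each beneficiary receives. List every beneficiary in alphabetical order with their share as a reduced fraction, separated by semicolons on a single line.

Grzegorz, as surviving spouse, takes 1/2.
The remaining 1/2 passes to Zofia's descendants per stirpes.
The 1/2 is divided into 4 equal shares of 1/8 among Danuta, Halina, Franciszka, Pelagia.
Danuta is living and takes 1/8.
Halina predeceased; the 1/8 allotted to Halina's branch passes to Halina's issue by representation.
The 1/8 is divided into 2 equal shares of 1/16 among Oleg, Tadeusz.
Oleg is living and takes 1/16.
Tadeusz predeceased; the 1/16 allotted to Tadeusz's branch passes to Tadeusz's issue by representation.
The 1/16 is divided into 2 equal shares of 1/32 among Bogdan, Radoslaw.
Bogdan is living and takes 1/32.
Radoslaw is living and takes 1/32.
Franciszka predeceased; the 1/8 allotted to Franciszka's branch passes to Franciszka's issue by representation.
The 1/8 is divided into 3 equal shares of 1/24 among Kazimierz, Nadia, Urszula.
Kazimierz is living and takes 1/24.
Nadia predeceased; the 1/24 allotted to Nadia's branch passes to Nadia's issue by representation.
The 1/24 is divided into 3 equal shares of 1/72 among Waclaw, Eliasz, Stanislawa.
Waclaw is living and takes 1/72.
Eliasz is living and takes 1/72.
Stanislawa is living and takes 1/72.
Urszula is living and takes 1/24.
Pelagia predeceased; the 1/8 allotted to Pelagia's branch passes to Pelagia's issue by representation.
The 1/8 is divided into 2 equal shares of 1/16 among Mieczyslaw, Ireneusz.
Mieczyslaw is living and takes 1/16.
Ireneusz is living and takes 1/16.

Bogdan 1/32; Danuta 1/8; Eliasz 1/72; Grzegorz 1/2; Ireneusz 1/16; Kazimierz 1/24; Mieczyslaw 1/16; Oleg 1/16; Radoslaw 1/32; Stanislawa 1/72; Urszula 1/24; Waclaw 1/72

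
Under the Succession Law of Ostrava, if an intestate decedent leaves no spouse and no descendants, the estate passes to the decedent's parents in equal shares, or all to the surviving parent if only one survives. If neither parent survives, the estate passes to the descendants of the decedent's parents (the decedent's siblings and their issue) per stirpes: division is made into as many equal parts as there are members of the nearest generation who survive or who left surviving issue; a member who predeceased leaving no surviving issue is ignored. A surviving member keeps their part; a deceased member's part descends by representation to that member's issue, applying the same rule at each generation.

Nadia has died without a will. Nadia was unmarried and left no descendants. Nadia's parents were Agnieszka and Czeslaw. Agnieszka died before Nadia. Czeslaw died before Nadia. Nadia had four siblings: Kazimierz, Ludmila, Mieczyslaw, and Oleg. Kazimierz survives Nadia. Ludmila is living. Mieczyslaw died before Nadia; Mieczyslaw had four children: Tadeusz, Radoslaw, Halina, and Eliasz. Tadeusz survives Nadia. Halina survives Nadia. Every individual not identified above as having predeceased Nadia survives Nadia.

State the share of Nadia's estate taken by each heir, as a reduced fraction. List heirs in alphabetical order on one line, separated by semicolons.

Eliasz 1/16; Halina 1/16; Kazimierz 1/4; Ludmila 1/4; Oleg 1/4; Radoslaw 1/16; Tadeusz 1/16

Neither parent survives and there are no descendants, so the estate passes to Nadia's siblings and their issue per stirpes.
The estate is divided into 4 equal shares of 1/4 among Kazimierz, Ludmila, Mieczyslaw, Oleg.
Kazimierz is living and takes 1/4.
Ludmila is living and takes 1/4.
Mieczyslaw predeceased; the 1/4 allotted to Mieczyslaw's branch passes to Mieczyslaw's issue by representation.
The 1/4 is divided into 4 equal shares of 1/16 among Tadeusz, Radoslaw, Halina, Eliasz.
Tadeusz is living and takes 1/16.
Radoslaw is living and takes 1/16.
Halina is living and takes 1/16.
Eliasz is living and takes 1/16.
Oleg is living and takes 1/4.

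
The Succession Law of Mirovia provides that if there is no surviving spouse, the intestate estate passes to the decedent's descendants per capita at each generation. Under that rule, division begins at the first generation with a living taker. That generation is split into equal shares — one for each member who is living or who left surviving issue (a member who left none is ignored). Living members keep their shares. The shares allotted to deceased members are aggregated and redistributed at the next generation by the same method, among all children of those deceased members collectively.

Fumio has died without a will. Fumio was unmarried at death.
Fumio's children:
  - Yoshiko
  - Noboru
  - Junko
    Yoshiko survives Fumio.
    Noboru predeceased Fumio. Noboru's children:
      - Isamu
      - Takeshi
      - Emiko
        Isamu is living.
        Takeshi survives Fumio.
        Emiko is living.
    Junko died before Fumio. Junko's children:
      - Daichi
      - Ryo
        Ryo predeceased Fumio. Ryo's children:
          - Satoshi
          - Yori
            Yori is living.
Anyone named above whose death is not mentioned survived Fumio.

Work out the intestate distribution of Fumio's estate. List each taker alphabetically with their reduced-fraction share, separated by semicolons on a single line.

Daichi 2/15; Emiko 2/15; Isamu 2/15; Satoshi 1/15; Takeshi 2/15; Yori 1/15; Yoshiko 1/3

There is no surviving spouse, so the entire estate passes to Fumio's descendants per capita at each generation.
At generation 1 (Yoshiko, Noboru, Junko) there are 3 shares of (1)/3 = 1/3 each.
Living: Yoshiko — each takes 1/3.
Deceased: Noboru and Junko. Their combined 2/3 is pooled and carried to generation 2.
At generation 2 (Isamu, Takeshi, Emiko, Daichi, Ryo) there are 5 shares of (2/3)/5 = 2/15 each.
Living: Isamu, Takeshi, Emiko, and Daichi — each takes 2/15.
Deceased: Ryo. That 2/15 share is carried to generation 3.
At generation 3 (Satoshi, Yori) there are 2 shares of (2/15)/2 = 1/15 each.
Living: Satoshi and Yori — each takes 1/15.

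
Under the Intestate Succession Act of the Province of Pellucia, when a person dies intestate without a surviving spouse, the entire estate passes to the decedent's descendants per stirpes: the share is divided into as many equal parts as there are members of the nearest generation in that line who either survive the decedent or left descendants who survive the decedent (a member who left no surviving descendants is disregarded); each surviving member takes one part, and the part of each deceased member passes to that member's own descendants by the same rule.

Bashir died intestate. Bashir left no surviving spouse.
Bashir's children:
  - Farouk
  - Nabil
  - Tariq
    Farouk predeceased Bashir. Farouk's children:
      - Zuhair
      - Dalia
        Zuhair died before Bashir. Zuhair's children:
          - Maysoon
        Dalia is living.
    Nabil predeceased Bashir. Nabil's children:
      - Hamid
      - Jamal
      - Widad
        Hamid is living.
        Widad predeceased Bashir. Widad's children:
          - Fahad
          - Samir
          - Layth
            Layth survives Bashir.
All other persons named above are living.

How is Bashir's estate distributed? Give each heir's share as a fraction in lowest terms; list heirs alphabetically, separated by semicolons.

Dalia 1/6; Fahad 1/27; Hamid 1/9; Jamal 1/9; Layth 1/27; Maysoon 1/6; Samir 1/27; Tariq 1/3

There is no surviving spouse, so the entire estate passes to Bashir's descendants per stirpes.
The estate is divided into 3 equal shares of 1/3 among Farouk, Nabil, Tariq.
Farouk predeceased; the 1/3 allotted to Farouk's branch passes to Farouk's issue by representation.
The 1/3 is divided into 2 equal shares of 1/6 among Zuhair, Dalia.
Zuhair predeceased; the 1/6 allotted to Zuhair's branch passes to Zuhair's issue by representation.
Maysoon is the sole taker at this level and receives the full 1/6.
Dalia is living and takes 1/6.
Nabil predeceased; the 1/3 allotted to Nabil's branch passes to Nabil's issue by representation.
The 1/3 is divided into 3 equal shares of 1/9 among Hamid, Jamal, Widad.
Hamid is living and takes 1/9.
Jamal is living and takes 1/9.
Widad predeceased; the 1/9 allotted to Widad's branch passes to Widad's issue by representation.
The 1/9 is divided into 3 equal shares of 1/27 among Fahad, Samir, Layth.
Fahad is living and takes 1/27.
Samir is living and takes 1/27.
Layth is living and takes 1/27.
Tariq is living and takes 1/3.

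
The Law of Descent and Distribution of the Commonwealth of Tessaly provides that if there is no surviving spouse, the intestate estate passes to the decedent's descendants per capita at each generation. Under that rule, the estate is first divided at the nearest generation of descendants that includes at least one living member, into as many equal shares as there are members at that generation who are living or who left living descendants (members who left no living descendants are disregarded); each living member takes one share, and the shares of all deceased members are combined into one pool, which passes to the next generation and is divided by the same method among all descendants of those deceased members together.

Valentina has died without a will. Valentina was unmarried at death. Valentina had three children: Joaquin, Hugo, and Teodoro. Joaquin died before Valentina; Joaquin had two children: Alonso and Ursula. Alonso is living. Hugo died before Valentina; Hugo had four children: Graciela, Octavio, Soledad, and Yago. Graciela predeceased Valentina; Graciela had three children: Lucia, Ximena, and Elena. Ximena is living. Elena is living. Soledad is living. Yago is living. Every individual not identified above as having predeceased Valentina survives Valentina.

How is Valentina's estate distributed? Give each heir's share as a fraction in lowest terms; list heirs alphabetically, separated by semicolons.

Alonso 1/9; Elena 1/27; Lucia 1/27; Octavio 1/9; Soledad 1/9; Teodoro 1/3; Ursula 1/9; Ximena 1/27; Yago 1/9

There is no surviving spouse, so the entire estate passes to Valentina's descendants per capita at each generation.
At generation 1 (Joaquin, Hugo, Teodoro) there are 3 shares of (1)/3 = 1/3 each.
Living: Teodoro — each takes 1/3.
Deceased: Joaquin and Hugo. Their combined 2/3 is pooled and carried to generation 2.
At generation 2 (Alonso, Ursula, Graciela, Octavio, Soledad, Yago) there are 6 shares of (2/3)/6 = 1/9 each.
Living: Alonso, Ursula, Octavio, Soledad, and Yago — each takes 1/9.
Deceased: Graciela. That 1/9 share is carried to generation 3.
At generation 3 (Lucia, Ximena, Elena) there are 3 shares of (1/9)/3 = 1/27 each.
Living: Lucia, Ximena, and Elena — each takes 1/27.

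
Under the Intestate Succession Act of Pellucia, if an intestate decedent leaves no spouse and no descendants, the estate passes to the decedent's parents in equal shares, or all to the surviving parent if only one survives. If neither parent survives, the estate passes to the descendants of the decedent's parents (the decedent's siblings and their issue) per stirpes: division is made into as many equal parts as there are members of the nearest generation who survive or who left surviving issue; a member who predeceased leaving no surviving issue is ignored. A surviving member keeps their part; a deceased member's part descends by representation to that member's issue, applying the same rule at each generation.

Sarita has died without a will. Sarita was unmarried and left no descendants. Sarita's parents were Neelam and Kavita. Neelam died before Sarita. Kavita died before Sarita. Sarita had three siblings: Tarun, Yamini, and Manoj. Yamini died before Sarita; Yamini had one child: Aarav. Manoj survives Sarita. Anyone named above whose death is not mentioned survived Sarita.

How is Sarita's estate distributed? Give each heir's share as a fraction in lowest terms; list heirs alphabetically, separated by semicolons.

Aarav 1/3; Manoj 1/3; Tarun 1/3

Neither parent survives and there are no descendants, so the estate passes to Sarita's siblings and their issue per stirpes.
The estate is divided into 3 equal shares of 1/3 among Tarun, Yamini, Manoj.
Tarun is living and takes 1/3.
Yamini predeceased; the 1/3 allotted to Yamini's branch passes to Yamini's issue by representation.
Aarav is the sole taker at this level and receives the full 1/3.
Manoj is living and takes 1/3.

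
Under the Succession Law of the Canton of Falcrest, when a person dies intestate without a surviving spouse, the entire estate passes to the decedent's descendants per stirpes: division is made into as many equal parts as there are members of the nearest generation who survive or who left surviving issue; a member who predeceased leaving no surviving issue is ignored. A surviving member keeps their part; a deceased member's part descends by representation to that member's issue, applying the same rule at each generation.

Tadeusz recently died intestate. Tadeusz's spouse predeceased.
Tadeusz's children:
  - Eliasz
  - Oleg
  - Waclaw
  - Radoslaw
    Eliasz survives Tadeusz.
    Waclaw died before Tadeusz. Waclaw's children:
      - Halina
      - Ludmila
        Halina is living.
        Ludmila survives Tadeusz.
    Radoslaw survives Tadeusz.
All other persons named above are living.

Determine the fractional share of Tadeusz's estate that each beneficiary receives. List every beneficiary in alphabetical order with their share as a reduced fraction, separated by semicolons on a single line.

Eliasz 1/4; Halina 1/8; Ludmila 1/8; Oleg 1/4; Radoslaw 1/4

There is no surviving spouse, so the entire estate passes to Tadeusz's descendants per stirpes.
The estate is divided into 4 equal shares of 1/4 among Eliasz, Oleg, Waclaw, Radoslaw.
Eliasz is living and takes 1/4.
Oleg is living and takes 1/4.
Waclaw predeceased; the 1/4 allotted to Waclaw's branch passes to Waclaw's issue by representation.
The 1/4 is divided into 2 equal shares of 1/8 among Halina, Ludmila.
Halina is living and takes 1/8.
Ludmila is living and takes 1/8.
Radoslaw is living and takes 1/4.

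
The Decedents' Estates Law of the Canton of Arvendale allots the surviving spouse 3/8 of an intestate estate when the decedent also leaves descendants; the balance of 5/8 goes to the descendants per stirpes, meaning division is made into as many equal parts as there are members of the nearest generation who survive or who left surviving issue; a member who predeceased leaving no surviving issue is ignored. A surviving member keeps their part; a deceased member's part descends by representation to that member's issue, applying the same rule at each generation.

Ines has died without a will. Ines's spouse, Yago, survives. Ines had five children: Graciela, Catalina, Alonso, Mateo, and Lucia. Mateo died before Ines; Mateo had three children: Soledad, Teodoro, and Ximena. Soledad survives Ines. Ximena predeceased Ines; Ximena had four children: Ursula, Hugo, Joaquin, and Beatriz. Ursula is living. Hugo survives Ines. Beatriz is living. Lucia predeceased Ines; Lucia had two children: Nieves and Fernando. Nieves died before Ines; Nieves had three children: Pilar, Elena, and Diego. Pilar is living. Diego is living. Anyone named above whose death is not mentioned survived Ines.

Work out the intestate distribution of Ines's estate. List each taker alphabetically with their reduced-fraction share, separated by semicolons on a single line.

Alonso 1/8; Beatriz 1/96; Catalina 1/8; Diego 1/48; Elena 1/48; Fernando 1/16; Graciela 1/8; Hugo 1/96; Joaquin 1/96; Pilar 1/48; Soledad 1/24; Teodoro 1/24; Ursula 1/96; Yago 3/8

Yago, as surviving spouse, takes 3/8.
The remaining 5/8 passes to Ines's descendants per stirpes.
The 5/8 is divided into 5 equal shares of 1/8 among Graciela, Catalina, Alonso, Mateo, Lucia.
Graciela is living and takes 1/8.
Catalina is living and takes 1/8.
Alonso is living and takes 1/8.
Mateo predeceased; the 1/8 allotted to Mateo's branch passes to Mateo's issue by representation.
The 1/8 is divided into 3 equal shares of 1/24 among Soledad, Teodoro, Ximena.
Soledad is living and takes 1/24.
Teodoro is living and takes 1/24.
Ximena predeceased; the 1/24 allotted to Ximena's branch passes to Ximena's issue by representation.
The 1/24 is divided into 4 equal shares of 1/96 among Ursula, Hugo, Joaquin, Beatriz.
Ursula is living and takes 1/96.
Hugo is living and takes 1/96.
Joaquin is living and takes 1/96.
Beatriz is living and takes 1/96.
Lucia predeceased; the 1/8 allotted to Lucia's branch passes to Lucia's issue by representation.
The 1/8 is divided into 2 equal shares of 1/16 among Nieves, Fernando.
Nieves predeceased; the 1/16 allotted to Nieves's branch passes to Nieves's issue by representation.
The 1/16 is divided into 3 equal shares of 1/48 among Pilar, Elena, Diego.
Pilar is living and takes 1/48.
Elena is living and takes 1/48.
Diego is living and takes 1/48.
Fernando is living and takes 1/16.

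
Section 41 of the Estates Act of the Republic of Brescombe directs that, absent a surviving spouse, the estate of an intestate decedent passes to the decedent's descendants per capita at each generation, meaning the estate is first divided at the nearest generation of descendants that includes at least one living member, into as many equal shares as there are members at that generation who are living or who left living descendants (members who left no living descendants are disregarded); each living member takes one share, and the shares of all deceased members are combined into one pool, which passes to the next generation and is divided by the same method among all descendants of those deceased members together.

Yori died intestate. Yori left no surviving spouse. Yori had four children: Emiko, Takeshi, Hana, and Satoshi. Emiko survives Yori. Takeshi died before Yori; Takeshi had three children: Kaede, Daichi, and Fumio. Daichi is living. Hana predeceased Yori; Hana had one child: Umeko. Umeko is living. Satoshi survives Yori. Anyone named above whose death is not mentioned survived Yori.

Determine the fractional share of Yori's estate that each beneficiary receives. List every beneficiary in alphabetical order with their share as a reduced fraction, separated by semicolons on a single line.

There is no surviving spouse, so the entire estate passes to Yori's descendants per capita at each generation.
At generation 1 (Emiko, Takeshi, Hana, Satoshi) there are 4 shares of (1)/4 = 1/4 each.
Living: Emiko and Satoshi — each takes 1/4.
Deceased: Takeshi and Hana. Their combined 1/2 is pooled and carried to generation 2.
At generation 2 (Kaede, Daichi, Fumio, Umeko) there are 4 shares of (1/2)/4 = 1/8 each.
Living: Kaede, Daichi, Fumio, and Umeko — each takes 1/8.

Daichi 1/8; Emiko 1/4; Fumio 1/8; Kaede 1/8; Satoshi 1/4; Umeko 1/8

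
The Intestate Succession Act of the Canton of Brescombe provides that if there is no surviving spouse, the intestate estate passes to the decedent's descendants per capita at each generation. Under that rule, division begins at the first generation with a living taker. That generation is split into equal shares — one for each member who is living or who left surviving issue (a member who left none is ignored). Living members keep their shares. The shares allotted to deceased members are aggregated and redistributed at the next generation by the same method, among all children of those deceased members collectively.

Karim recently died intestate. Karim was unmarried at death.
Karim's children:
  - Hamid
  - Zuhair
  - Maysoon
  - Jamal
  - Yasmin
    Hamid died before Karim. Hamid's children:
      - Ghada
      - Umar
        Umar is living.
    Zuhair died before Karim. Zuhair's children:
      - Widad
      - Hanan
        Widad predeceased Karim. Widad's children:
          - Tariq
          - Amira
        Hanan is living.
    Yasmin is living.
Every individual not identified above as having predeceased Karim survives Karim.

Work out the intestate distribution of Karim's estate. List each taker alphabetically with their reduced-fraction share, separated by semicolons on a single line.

Amira 1/20; Ghada 1/10; Hanan 1/10; Jamal 1/5; Maysoon 1/5; Tariq 1/20; Umar 1/10; Yasmin 1/5

There is no surviving spouse, so the entire estate passes to Karim's descendants per capita at each generation.
At generation 1 (Hamid, Zuhair, Maysoon, Jamal, Yasmin) there are 5 shares of (1)/5 = 1/5 each.
Living: Maysoon, Jamal, and Yasmin — each takes 1/5.
Deceased: Hamid and Zuhair. Their combined 2/5 is pooled and carried to generation 2.
At generation 2 (Ghada, Umar, Widad, Hanan) there are 4 shares of (2/5)/4 = 1/10 each.
Living: Ghada, Umar, and Hanan — each takes 1/10.
Deceased: Widad. That 1/10 share is carried to generation 3.
At generation 3 (Tariq, Amira) there are 2 shares of (1/10)/2 = 1/20 each.
Living: Tariq and Amira — each takes 1/20.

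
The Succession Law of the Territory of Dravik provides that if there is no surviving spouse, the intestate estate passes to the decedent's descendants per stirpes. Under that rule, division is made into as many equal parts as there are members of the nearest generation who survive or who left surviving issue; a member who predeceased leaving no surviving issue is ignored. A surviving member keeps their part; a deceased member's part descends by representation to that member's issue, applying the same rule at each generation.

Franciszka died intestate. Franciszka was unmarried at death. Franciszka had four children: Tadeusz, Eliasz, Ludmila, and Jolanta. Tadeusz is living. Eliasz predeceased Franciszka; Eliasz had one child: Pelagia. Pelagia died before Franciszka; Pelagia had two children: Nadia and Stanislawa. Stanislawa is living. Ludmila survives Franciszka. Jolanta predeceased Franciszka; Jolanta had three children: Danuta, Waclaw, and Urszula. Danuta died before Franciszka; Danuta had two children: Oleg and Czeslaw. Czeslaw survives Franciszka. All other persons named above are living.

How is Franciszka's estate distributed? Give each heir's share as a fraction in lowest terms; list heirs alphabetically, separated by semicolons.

Czeslaw 1/24; Ludmila 1/4; Nadia 1/8; Oleg 1/24; Stanislawa 1/8; Tadeusz 1/4; Urszula 1/12; Waclaw 1/12

There is no surviving spouse, so the entire estate passes to Franciszka's descendants per stirpes.
The estate is divided into 4 equal shares of 1/4 among Tadeusz, Eliasz, Ludmila, Jolanta.
Tadeusz is living and takes 1/4.
Eliasz predeceased; the 1/4 allotted to Eliasz's branch passes to Eliasz's issue by representation.
Pelagia's line is the sole branch at this level, so the full 1/4 passes to Pelagia's issue by representation.
The 1/4 is divided into 2 equal shares of 1/8 among Nadia, Stanislawa.
Nadia is living and takes 1/8.
Stanislawa is living and takes 1/8.
Ludmila is living and takes 1/4.
Jolanta predeceased; the 1/4 allotted to Jolanta's branch passes to Jolanta's issue by representation.
The 1/4 is divided into 3 equal shares of 1/12 among Danuta, Waclaw, Urszula.
Danuta predeceased; the 1/12 allotted to Danuta's branch passes to Danuta's issue by representation.
The 1/12 is divided into 2 equal shares of 1/24 among Oleg, Czeslaw.
Oleg is living and takes 1/24.
Czeslaw is living and takes 1/24.
Waclaw is living and takes 1/12.
Urszula is living and takes 1/12.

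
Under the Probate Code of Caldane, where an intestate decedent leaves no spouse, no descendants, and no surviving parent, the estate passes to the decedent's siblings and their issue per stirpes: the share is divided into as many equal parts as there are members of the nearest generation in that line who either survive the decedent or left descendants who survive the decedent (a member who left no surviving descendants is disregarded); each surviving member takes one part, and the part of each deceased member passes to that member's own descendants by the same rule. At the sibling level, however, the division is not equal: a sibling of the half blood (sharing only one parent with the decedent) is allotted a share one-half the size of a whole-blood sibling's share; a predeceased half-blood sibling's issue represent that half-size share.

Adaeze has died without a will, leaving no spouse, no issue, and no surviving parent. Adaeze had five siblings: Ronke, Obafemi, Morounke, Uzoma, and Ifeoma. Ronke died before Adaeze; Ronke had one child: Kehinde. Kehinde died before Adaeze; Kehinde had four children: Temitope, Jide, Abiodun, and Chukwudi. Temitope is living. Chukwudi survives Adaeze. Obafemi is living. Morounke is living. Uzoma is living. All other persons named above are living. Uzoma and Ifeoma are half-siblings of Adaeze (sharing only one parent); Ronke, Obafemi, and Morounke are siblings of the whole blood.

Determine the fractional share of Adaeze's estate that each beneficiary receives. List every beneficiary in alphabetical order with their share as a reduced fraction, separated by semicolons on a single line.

No spouse, descendants, or parent survives, so the estate passes to Adaeze's siblings per stirpes.
Half-blood siblings count for one-half the weight of whole-blood siblings at the initial division.
Dividing 1 in proportion to weights (total weight 4): Ronke (weight 1) → 1/4; Obafemi (weight 1) → 1/4; Morounke (weight 1) → 1/4; Uzoma (weight 1/2) → 1/8; Ifeoma (weight 1/2) → 1/8.
Ronke predeceased; the 1/4 allotted to Ronke's branch passes to Ronke's issue by representation.
Kehinde's line is the sole branch at this level, so the full 1/4 passes to Kehinde's issue by representation.
The 1/4 is divided into 4 equal shares of 1/16 among Temitope, Jide, Abiodun, Chukwudi.
Temitope is living and takes 1/16.
Jide is living and takes 1/16.
Abiodun is living and takes 1/16.
Chukwudi is living and takes 1/16.
Obafemi is living and takes 1/4.
Morounke is living and takes 1/4.
Uzoma is living and takes 1/8.
Ifeoma is living and takes 1/8.

Abiodun 1/16; Chukwudi 1/16; Ifeoma 1/8; Jide 1/16; Morounke 1/4; Obafemi 1/4; Temitope 1/16; Uzoma 1/8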